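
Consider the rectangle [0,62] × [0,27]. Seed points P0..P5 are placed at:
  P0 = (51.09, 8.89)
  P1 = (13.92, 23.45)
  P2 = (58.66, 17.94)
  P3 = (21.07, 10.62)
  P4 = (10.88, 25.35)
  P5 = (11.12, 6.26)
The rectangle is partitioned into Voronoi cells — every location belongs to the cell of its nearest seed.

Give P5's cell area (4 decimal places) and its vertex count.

Area of P5's cell: 254.1023 (5 vertices)

1. box [0,62]×[0,27]: [(0, 0) (62, 0) (62, 27) (0, 27)]
2. ⊥bis P5·P0 via (31.105,7.575): [(0, 0) (31.6034, 0) (29.8268, 27) (0, 27)]  |A|=829.3087
3. ⊥bis P5·P1 via (12.52,14.855): [(0, 16.8943) (0, 0) (31.6034, 0) (30.8221, 11.8738)]  |A|=447.9868
4. ⊥bis P5·P2 via (34.89,12.1): [(0, 16.8943) (0, 0) (31.6034, 0) (30.8221, 11.8738)]  |A|=447.9868
5. ⊥bis P5·P3 via (16.095,8.44): [(13.3427, 14.721) (0, 16.8943) (0, 0) (19.7933, 0)]  |A|=258.3969
6. ⊥bis P5·P4 via (11,15.805): [(13.3427, 14.721) (6.9967, 15.7547) (0, 15.6667) (0, 0) (19.7933, 0)]  |A|=254.1023
7. canonical 5-gon: [(13.3427, 14.721) (6.9967, 15.7547) (0, 15.6667) (0, 0) (19.7933, 0)]
8. shoelace: 254.1023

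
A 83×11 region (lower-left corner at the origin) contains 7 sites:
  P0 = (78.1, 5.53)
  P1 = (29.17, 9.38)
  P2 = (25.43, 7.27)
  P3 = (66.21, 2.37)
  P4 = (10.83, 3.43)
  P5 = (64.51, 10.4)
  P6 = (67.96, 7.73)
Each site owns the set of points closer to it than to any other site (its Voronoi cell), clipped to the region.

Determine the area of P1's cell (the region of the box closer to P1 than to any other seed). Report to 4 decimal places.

Area of P1's cell: 198.1155

1. box [0,83]×[0,11]: [(0, 0) (83, 0) (83, 11) (0, 11)]
2. ⊥bis P1·P0 via (53.635,7.455): [(0, 0) (53.0484, 0) (53.9139, 11) (0, 11)]  |A|=588.2929
3. ⊥bis P1·P2 via (27.3,8.325): [(31.9967, 0) (53.0484, 0) (53.9139, 11) (25.7908, 11)]  |A|=270.4613
4. ⊥bis P1·P3 via (47.69,5.875): [(31.9967, 0) (46.5781, 0) (48.6599, 11) (25.7908, 11)]  |A|=205.9777
5. ⊥bis P1·P4 via (20,6.405): [(31.9967, 0) (46.5781, 0) (48.6599, 11) (25.7908, 11)]  |A|=205.9777
6. ⊥bis P1·P5 via (46.84,9.89): [(31.9967, 0) (46.5781, 0) (47.053, 2.5093) (46.808, 11) (25.7908, 11)]  |A|=198.1155
7. ⊥bis P1·P6 via (48.565,8.555): [(31.9967, 0) (46.5781, 0) (47.053, 2.5093) (46.808, 11) (25.7908, 11)]  |A|=198.1155
8. canonical 5-gon: [(31.9967, 0) (46.5781, 0) (47.053, 2.5093) (46.808, 11) (25.7908, 11)]
9. shoelace: 198.1155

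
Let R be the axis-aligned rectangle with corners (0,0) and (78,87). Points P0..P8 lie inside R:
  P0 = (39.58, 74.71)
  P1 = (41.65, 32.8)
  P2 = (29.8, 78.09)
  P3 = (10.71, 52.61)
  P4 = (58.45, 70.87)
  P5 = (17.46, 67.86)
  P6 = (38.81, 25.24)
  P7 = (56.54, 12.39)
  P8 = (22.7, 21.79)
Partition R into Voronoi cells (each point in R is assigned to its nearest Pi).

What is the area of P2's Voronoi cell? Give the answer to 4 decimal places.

Area of P2's cell: 295.5596

1. box [0,78]×[0,87]: [(0, 0) (78, 0) (78, 87) (0, 87)]
2. ⊥bis P2·P0 via (34.69,76.4): [(0, 0) (8.2859, 0) (38.3534, 87) (0, 87)]  |A|=2028.8098
3. ⊥bis P2·P1 via (35.725,55.445): [(0, 46.0977) (26.625, 53.064) (38.3534, 87) (0, 87)]  |A|=1195.2928
4. ⊥bis P2·P3 via (20.255,65.35): [(0, 80.5254) (28.6876, 59.0322) (38.3534, 87) (0, 87)]  |A|=629.202
5. ⊥bis P2·P4 via (44.125,74.48): [(0, 80.5254) (28.6876, 59.0322) (38.3534, 87) (0, 87)]  |A|=629.202
6. ⊥bis P2·P5 via (23.63,72.975): [(30.6004, 64.5669) (38.3534, 87) (12.0031, 87)]  |A|=295.5596
7. ⊥bis P2·P6 via (34.305,51.665): [(30.6004, 64.5669) (38.3534, 87) (12.0031, 87)]  |A|=295.5596
8. ⊥bis P2·P7 via (43.17,45.24): [(30.6004, 64.5669) (38.3534, 87) (12.0031, 87)]  |A|=295.5596
9. ⊥bis P2·P8 via (26.25,49.94): [(30.6004, 64.5669) (38.3534, 87) (12.0031, 87)]  |A|=295.5596
10. canonical 3-gon: [(30.6004, 64.5669) (38.3534, 87) (12.0031, 87)]
11. shoelace: 295.5596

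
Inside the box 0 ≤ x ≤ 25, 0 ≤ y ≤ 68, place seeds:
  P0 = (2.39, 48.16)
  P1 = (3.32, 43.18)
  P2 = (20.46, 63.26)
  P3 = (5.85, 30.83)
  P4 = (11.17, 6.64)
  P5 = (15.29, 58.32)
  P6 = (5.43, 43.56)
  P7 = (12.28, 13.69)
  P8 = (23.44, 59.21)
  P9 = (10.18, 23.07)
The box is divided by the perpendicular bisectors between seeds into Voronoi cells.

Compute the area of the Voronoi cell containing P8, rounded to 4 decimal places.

Area of P8's cell: 96.0848

1. box [0,25]×[0,68]: [(0, 0) (25, 0) (25, 68) (0, 68)]
2. ⊥bis P8·P0 via (12.915,53.685): [(25, 30.6633) (25, 68) (5.4005, 68)]  |A|=365.8903
3. ⊥bis P8·P1 via (13.38,51.195): [(15.8486, 48.0965) (25, 36.6102) (25, 68) (5.4005, 68)]  |A|=338.6794
4. ⊥bis P8·P2 via (21.95,61.235): [(12.5734, 54.3357) (15.8486, 48.0965) (25, 36.6102) (25, 63.4792)]  |A|=176.6834
5. ⊥bis P8·P3 via (14.645,45.02): [(12.5734, 54.3357) (15.8486, 48.0965) (21.8651, 40.545) (25, 38.6019) (25, 63.4792)]  |A|=173.5614
6. ⊥bis P8·P4 via (17.305,32.925): [(12.5734, 54.3357) (15.8486, 48.0965) (21.8651, 40.545) (25, 38.6019) (25, 63.4792)]  |A|=173.5614
7. ⊥bis P8·P5 via (19.365,58.765): [(19.3076, 59.2907) (21.2736, 41.2874) (21.8651, 40.545) (25, 38.6019) (25, 63.4792)]  |A|=102.2988
8. ⊥bis P8·P6 via (14.435,51.385): [(19.3076, 59.2907) (20.9954, 43.8354) (25, 39.2268) (25, 63.4792)]  |A|=96.0848
9. ⊥bis P8·P7 via (17.86,36.45): [(19.3076, 59.2907) (20.9954, 43.8354) (25, 39.2268) (25, 63.4792)]  |A|=96.0848
10. ⊥bis P8·P9 via (16.81,41.14): [(19.3076, 59.2907) (20.9954, 43.8354) (25, 39.2268) (25, 63.4792)]  |A|=96.0848
11. canonical 4-gon: [(19.3076, 59.2907) (20.9954, 43.8354) (25, 39.2268) (25, 63.4792)]
12. shoelace: 96.0848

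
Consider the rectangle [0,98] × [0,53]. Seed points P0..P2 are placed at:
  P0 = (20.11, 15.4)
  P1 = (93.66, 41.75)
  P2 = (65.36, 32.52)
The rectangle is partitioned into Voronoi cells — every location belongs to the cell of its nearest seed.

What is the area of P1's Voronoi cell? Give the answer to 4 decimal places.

1. box [0,98]×[0,53]: [(0, 0) (98, 0) (98, 53) (0, 53)]
2. ⊥bis P1·P0 via (56.885,28.575): [(67.1223, 0) (98, 0) (98, 53) (48.1345, 53)]  |A|=2139.6954
3. ⊥bis P1·P2 via (79.51,37.135): [(91.6215, 0) (98, 0) (98, 53) (74.3357, 53)]  |A|=796.1348
4. canonical 4-gon: [(91.6215, 0) (98, 0) (98, 53) (74.3357, 53)]
5. shoelace: 796.1348

Area of P1's cell: 796.1348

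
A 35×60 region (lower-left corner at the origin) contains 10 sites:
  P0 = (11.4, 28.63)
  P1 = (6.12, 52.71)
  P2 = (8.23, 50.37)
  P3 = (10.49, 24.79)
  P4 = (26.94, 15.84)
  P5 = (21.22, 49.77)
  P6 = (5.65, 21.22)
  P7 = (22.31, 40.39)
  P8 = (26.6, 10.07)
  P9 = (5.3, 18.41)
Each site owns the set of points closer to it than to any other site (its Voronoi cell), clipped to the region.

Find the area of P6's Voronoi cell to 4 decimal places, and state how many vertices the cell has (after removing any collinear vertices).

1. box [0,35]×[0,60]: [(0, 0) (35, 0) (35, 60) (0, 60)]
2. ⊥bis P6·P0 via (8.525,24.925): [(0, 31.5402) (0, 0) (35, 0) (35, 4.381)]  |A|=628.6208
3. ⊥bis P6·P1 via (5.885,36.965): [(0, 31.5402) (0, 0) (35, 0) (35, 4.381)]  |A|=628.6208
4. ⊥bis P6·P2 via (6.94,35.795): [(0, 31.5402) (0, 0) (35, 0) (35, 4.381)]  |A|=628.6208
5. ⊥bis P6·P3 via (8.07,23.005): [(4.1493, 28.3204) (0, 31.5402) (0, 0) (25.0386, 0)]  |A|=419.9867
6. ⊥bis P6·P4 via (16.295,18.53): [(15.0385, 13.5576) (4.1493, 28.3204) (0, 31.5402) (0, 0) (11.6125, 0)]  |A|=328.974
7. ⊥bis P6·P5 via (13.435,35.495): [(15.0385, 13.5576) (4.1493, 28.3204) (0, 31.5402) (0, 0) (11.6125, 0)]  |A|=328.974
8. ⊥bis P6·P7 via (13.98,30.805): [(15.0385, 13.5576) (4.1493, 28.3204) (0, 31.5402) (0, 0) (11.6125, 0)]  |A|=328.974
9. ⊥bis P6·P8 via (16.125,15.645): [(15.0243, 13.5768) (4.1493, 28.3204) (0, 31.5402) (0, 0) (7.7984, 0)]  |A|=302.9537
10. ⊥bis P6·P9 via (5.475,19.815): [(10.9235, 19.1364) (4.1493, 28.3204) (0, 31.5402) (0, 20.4969)]  |A|=68.4638
11. canonical 4-gon: [(10.9235, 19.1364) (4.1493, 28.3204) (0, 31.5402) (0, 20.4969)]
12. shoelace: 68.4638

Area of P6's cell: 68.4638 (4 vertices)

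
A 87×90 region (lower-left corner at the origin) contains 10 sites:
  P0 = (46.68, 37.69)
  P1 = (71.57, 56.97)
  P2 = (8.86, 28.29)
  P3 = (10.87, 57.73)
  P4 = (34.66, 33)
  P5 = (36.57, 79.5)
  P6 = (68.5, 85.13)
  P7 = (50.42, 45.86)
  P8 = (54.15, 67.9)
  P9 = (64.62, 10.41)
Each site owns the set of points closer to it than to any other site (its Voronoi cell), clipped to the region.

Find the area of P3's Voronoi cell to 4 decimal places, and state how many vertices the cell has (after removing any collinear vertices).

Area of P3's cell: 1026.7726 (6 vertices)

1. box [0,87]×[0,90]: [(0, 0) (87, 0) (87, 90) (0, 90)]
2. ⊥bis P3·P0 via (28.775,47.71): [(0, 0) (2.0755, 0) (52.4413, 90) (0, 90)]  |A|=2453.2586
3. ⊥bis P3·P1 via (41.22,57.35): [(0, 0) (2.0755, 0) (41.3813, 70.2366) (41.6288, 90) (0, 90)]  |A|=2346.4124
4. ⊥bis P3·P2 via (9.865,43.01): [(0, 43.6835) (25.5457, 41.9394) (41.3813, 70.2366) (41.6288, 90) (0, 90)]  |A|=1744.9271
5. ⊥bis P3·P4 via (22.765,45.365): [(0, 43.6835) (19.6243, 42.3437) (32.9408, 55.1541) (41.3813, 70.2366) (41.6288, 90) (0, 90)]  |A|=1704.3079
6. ⊥bis P3·P5 via (23.72,68.615): [(0, 43.6835) (19.6243, 42.3437) (32.9408, 55.1541) (33.8088, 56.705) (5.6052, 90) (0, 90)]  |A|=1031.4481
7. ⊥bis P3·P6 via (39.685,71.43): [(0, 43.6835) (19.6243, 42.3437) (32.9408, 55.1541) (33.8088, 56.705) (5.6052, 90) (0, 90)]  |A|=1031.4481
8. ⊥bis P3·P7 via (30.645,51.795): [(0, 43.6835) (19.6243, 42.3437) (31.1304, 53.4125) (32.5608, 58.1782) (5.6052, 90) (0, 90)]  |A|=1026.7726
9. ⊥bis P3·P8 via (32.51,62.815): [(0, 43.6835) (19.6243, 42.3437) (31.1304, 53.4125) (32.5608, 58.1782) (5.6052, 90) (0, 90)]  |A|=1026.7726
10. ⊥bis P3·P9 via (37.745,34.07): [(0, 43.6835) (19.6243, 42.3437) (31.1304, 53.4125) (32.5608, 58.1782) (5.6052, 90) (0, 90)]  |A|=1026.7726
11. canonical 6-gon: [(0, 43.6835) (19.6243, 42.3437) (31.1304, 53.4125) (32.5608, 58.1782) (5.6052, 90) (0, 90)]
12. shoelace: 1026.7726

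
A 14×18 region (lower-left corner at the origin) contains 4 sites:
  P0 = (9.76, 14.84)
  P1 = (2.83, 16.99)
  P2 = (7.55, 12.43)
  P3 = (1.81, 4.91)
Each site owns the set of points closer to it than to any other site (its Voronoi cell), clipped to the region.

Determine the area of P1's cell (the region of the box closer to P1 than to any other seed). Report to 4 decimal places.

Area of P1's cell: 33.2328

1. box [0,14]×[0,18]: [(0, 0) (14, 0) (14, 18) (0, 18)]
2. ⊥bis P1·P0 via (6.295,15.915): [(0, 0) (1.3574, 0) (6.9419, 18) (0, 18)]  |A|=74.6938
3. ⊥bis P1·P2 via (5.19,14.71): [(0, 9.3379) (6.267, 15.8248) (6.9419, 18) (0, 18)]  |A|=34.6927
4. ⊥bis P1·P3 via (2.32,10.95): [(0, 11.1459) (1.615, 11.0095) (6.267, 15.8248) (6.9419, 18) (0, 18)]  |A|=33.2328
5. canonical 5-gon: [(0, 11.1459) (1.615, 11.0095) (6.267, 15.8248) (6.9419, 18) (0, 18)]
6. shoelace: 33.2328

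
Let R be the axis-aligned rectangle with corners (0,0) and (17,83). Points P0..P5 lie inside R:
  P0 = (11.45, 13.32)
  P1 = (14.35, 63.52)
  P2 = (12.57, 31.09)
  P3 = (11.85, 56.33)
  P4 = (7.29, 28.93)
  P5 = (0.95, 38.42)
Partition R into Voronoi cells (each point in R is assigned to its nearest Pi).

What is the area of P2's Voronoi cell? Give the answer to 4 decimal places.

1. box [0,17]×[0,83]: [(0, 0) (17, 0) (17, 83) (0, 83)]
2. ⊥bis P2·P0 via (12.01,22.205): [(0, 22.962) (17, 21.8905) (17, 83) (0, 83)]  |A|=1029.7541
3. ⊥bis P2·P1 via (13.46,47.305): [(0, 48.0438) (0, 22.962) (17, 21.8905) (17, 47.1107)]  |A|=427.5673
4. ⊥bis P2·P3 via (12.21,43.71): [(0, 43.3617) (0, 22.962) (17, 21.8905) (17, 43.8466)]  |A|=360.025
5. ⊥bis P2·P4 via (9.93,30.01): [(4.4164, 43.4877) (13.1524, 22.133) (17, 21.8905) (17, 43.8466)]  |A|=178.1664
6. ⊥bis P2·P5 via (6.76,34.755): [(12.4125, 43.7158) (7.5054, 35.9367) (13.1524, 22.133) (17, 21.8905) (17, 43.8466)]  |A|=147.6248
7. canonical 5-gon: [(12.4125, 43.7158) (7.5054, 35.9367) (13.1524, 22.133) (17, 21.8905) (17, 43.8466)]
8. shoelace: 147.6248

Area of P2's cell: 147.6248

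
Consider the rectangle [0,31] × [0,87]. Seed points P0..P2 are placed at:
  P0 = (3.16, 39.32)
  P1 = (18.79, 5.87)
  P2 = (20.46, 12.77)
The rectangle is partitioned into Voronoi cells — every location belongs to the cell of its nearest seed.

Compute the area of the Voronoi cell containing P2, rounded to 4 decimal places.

1. box [0,31]×[0,87]: [(0, 0) (31, 0) (31, 87) (0, 87)]
2. ⊥bis P2·P0 via (11.81,26.045): [(0, 18.3496) (0, 0) (31, 0) (31, 38.5492)]  |A|=881.9316
3. ⊥bis P2·P1 via (19.625,9.32): [(0, 18.3496) (0, 14.0698) (31, 6.5669) (31, 38.5492)]  |A|=562.0622
4. canonical 4-gon: [(0, 18.3496) (0, 14.0698) (31, 6.5669) (31, 38.5492)]
5. shoelace: 562.0622

Area of P2's cell: 562.0622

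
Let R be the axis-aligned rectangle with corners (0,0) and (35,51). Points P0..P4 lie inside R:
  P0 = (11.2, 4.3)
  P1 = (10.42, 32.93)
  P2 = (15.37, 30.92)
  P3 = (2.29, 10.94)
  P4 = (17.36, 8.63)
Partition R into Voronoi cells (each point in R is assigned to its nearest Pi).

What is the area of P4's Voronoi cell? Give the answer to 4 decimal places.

Area of P4's cell: 447.5170

1. box [0,35]×[0,51]: [(0, 0) (35, 0) (35, 51) (0, 51)]
2. ⊥bis P4·P0 via (14.28,6.465): [(0, 26.7802) (18.8244, 0) (35, 0) (35, 51) (0, 51)]  |A|=1532.9396
3. ⊥bis P4·P1 via (13.89,20.78): [(5.8348, 18.4795) (18.8244, 0) (35, 0) (35, 26.8089)]  |A|=540.4027
4. ⊥bis P4·P2 via (16.365,19.775): [(7.6453, 18.9965) (5.8348, 18.4795) (18.8244, 0) (35, 0) (35, 21.4387)]  |A|=466.9517
5. ⊥bis P4·P3 via (9.825,9.785): [(11.2868, 19.3216) (10.2048, 12.2626) (18.8244, 0) (35, 0) (35, 21.4387)]  |A|=447.517
6. canonical 5-gon: [(11.2868, 19.3216) (10.2048, 12.2626) (18.8244, 0) (35, 0) (35, 21.4387)]
7. shoelace: 447.517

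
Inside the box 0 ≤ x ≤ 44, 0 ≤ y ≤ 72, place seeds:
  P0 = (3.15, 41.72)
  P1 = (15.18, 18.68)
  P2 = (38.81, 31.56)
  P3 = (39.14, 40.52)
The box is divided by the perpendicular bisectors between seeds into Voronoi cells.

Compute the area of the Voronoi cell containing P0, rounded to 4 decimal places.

1. box [0,44]×[0,72]: [(0, 0) (44, 0) (44, 72) (0, 72)]
2. ⊥bis P0·P1 via (9.165,30.2): [(0, 25.4146) (44, 48.3886) (44, 72) (0, 72)]  |A|=1544.3292
3. ⊥bis P0·P2 via (20.98,36.64): [(0, 25.4146) (20.8893, 36.3217) (31.0545, 72) (0, 72)]  |A|=1040.5548
4. ⊥bis P0·P3 via (21.145,41.12): [(0, 25.4146) (20.8893, 36.3217) (20.9977, 36.7021) (22.1746, 72) (0, 72)]  |A|=883.8338
5. canonical 5-gon: [(0, 25.4146) (20.8893, 36.3217) (20.9977, 36.7021) (22.1746, 72) (0, 72)]
6. shoelace: 883.8338

Area of P0's cell: 883.8338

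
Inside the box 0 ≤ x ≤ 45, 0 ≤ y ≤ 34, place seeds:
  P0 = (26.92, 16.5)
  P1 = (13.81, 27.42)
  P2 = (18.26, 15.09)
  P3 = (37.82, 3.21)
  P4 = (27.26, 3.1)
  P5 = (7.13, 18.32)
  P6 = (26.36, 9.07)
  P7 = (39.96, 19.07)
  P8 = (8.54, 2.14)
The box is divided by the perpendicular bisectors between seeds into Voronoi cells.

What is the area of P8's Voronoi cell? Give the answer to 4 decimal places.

Area of P8's cell: 164.1986

1. box [0,45]×[0,34]: [(0, 0) (45, 0) (45, 34) (0, 34)]
2. ⊥bis P8·P0 via (17.73,9.32): [(0, 32.0134) (0, 0) (25.0116, 0)]  |A|=400.3528
3. ⊥bis P8·P1 via (11.175,14.78): [(13.9096, 14.2099) (0, 17.1096) (0, 0) (25.0116, 0)]  |A|=296.7
4. ⊥bis P8·P2 via (13.4,8.615): [(2.8835, 16.5085) (0, 17.1096) (0, 0) (24.8778, 0)]  |A|=230.015
5. ⊥bis P8·P3 via (23.18,2.675): [(23.2326, 1.2348) (2.8835, 16.5085) (0, 17.1096) (0, 0) (23.2778, 0)]  |A|=229.0271
6. ⊥bis P8·P4 via (17.9,2.62): [(17.7604, 5.3422) (2.8835, 16.5085) (0, 17.1096) (0, 0) (18.0344, 0)]  |A|=211.7355
7. ⊥bis P8·P5 via (7.835,10.23): [(17.7604, 5.3422) (10.8933, 10.4965) (0, 9.5472) (0, 0) (18.0344, 0)]  |A|=164.2858
8. ⊥bis P8·P6 via (17.45,5.605): [(17.792, 4.7255) (17.4664, 5.5629) (10.8933, 10.4965) (0, 9.5472) (0, 0) (18.0344, 0)]  |A|=164.1986
9. ⊥bis P8·P7 via (24.25,10.605): [(17.792, 4.7255) (17.4664, 5.5629) (10.8933, 10.4965) (0, 9.5472) (0, 0) (18.0344, 0)]  |A|=164.1986
10. canonical 6-gon: [(17.792, 4.7255) (17.4664, 5.5629) (10.8933, 10.4965) (0, 9.5472) (0, 0) (18.0344, 0)]
11. shoelace: 164.1986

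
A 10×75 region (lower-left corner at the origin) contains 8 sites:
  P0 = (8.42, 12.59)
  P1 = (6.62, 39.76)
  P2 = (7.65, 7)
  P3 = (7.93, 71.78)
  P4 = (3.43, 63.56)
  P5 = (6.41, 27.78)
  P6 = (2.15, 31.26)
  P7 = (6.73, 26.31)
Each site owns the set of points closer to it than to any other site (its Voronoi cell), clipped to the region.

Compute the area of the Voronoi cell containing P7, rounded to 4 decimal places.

1. box [0,10]×[0,75]: [(0, 0) (10, 0) (10, 75) (0, 75)]
2. ⊥bis P7·P0 via (7.575,19.45): [(0, 18.5169) (10, 19.7487) (10, 75) (0, 75)]  |A|=558.6718
3. ⊥bis P7·P1 via (6.675,33.035): [(0, 32.9804) (0, 18.5169) (10, 19.7487) (10, 33.0622)]  |A|=138.8848
4. ⊥bis P7·P2 via (7.19,16.655): [(0, 32.9804) (0, 18.5169) (10, 19.7487) (10, 33.0622)]  |A|=138.8848
5. ⊥bis P7·P3 via (7.33,49.045): [(0, 32.9804) (0, 18.5169) (10, 19.7487) (10, 33.0622)]  |A|=138.8848
6. ⊥bis P7·P4 via (5.08,44.935): [(0, 32.9804) (0, 18.5169) (10, 19.7487) (10, 33.0622)]  |A|=138.8848
7. ⊥bis P7·P5 via (6.57,27.045): [(0, 25.6148) (0, 18.5169) (10, 19.7487) (10, 27.7917)]  |A|=75.7041
8. ⊥bis P7·P6 via (4.44,28.785): [(1.3256, 25.9034) (0, 24.6769) (0, 18.5169) (10, 19.7487) (10, 27.7917)]  |A|=75.0825
9. canonical 5-gon: [(1.3256, 25.9034) (0, 24.6769) (0, 18.5169) (10, 19.7487) (10, 27.7917)]
10. shoelace: 75.0825

Area of P7's cell: 75.0825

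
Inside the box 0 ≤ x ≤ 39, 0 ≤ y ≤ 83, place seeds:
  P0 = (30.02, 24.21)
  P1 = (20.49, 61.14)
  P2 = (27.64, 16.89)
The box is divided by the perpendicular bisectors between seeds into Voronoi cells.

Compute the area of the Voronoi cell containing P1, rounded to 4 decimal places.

1. box [0,39]×[0,83]: [(0, 0) (39, 0) (39, 83) (0, 83)]
2. ⊥bis P1·P0 via (25.255,42.675): [(0, 36.1578) (39, 46.222) (39, 83) (0, 83)]  |A|=1630.5943
3. ⊥bis P1·P2 via (24.065,39.015): [(0, 36.1578) (39, 46.222) (39, 83) (0, 83)]  |A|=1630.5943
4. canonical 4-gon: [(0, 36.1578) (39, 46.222) (39, 83) (0, 83)]
5. shoelace: 1630.5943

Area of P1's cell: 1630.5943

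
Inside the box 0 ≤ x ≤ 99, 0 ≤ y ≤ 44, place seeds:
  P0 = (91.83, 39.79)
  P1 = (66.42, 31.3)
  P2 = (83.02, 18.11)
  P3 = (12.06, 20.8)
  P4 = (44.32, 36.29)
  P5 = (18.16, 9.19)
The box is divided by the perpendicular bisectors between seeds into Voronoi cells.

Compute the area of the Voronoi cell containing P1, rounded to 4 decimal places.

Area of P1's cell: 779.5415

1. box [0,99]×[0,44]: [(0, 0) (99, 0) (99, 44) (0, 44)]
2. ⊥bis P1·P0 via (79.125,35.545): [(0, 0) (91.0013, 0) (76.3, 44) (0, 44)]  |A|=3680.6291
3. ⊥bis P1·P2 via (74.72,24.705): [(0, 0) (55.0899, 0) (80.3707, 31.8166) (76.3, 44) (0, 44)]  |A|=3109.3401
4. ⊥bis P1·P3 via (39.24,26.05): [(44.2717, 0) (55.0899, 0) (80.3707, 31.8166) (76.3, 44) (35.7728, 44)]  |A|=1348.3596
5. ⊥bis P1·P4 via (55.37,33.795): [(47.7394, 0) (55.0899, 0) (80.3707, 31.8166) (76.3, 44) (57.6742, 44)]  |A|=790.2416
6. ⊥bis P1·P5 via (42.29,20.245): [(49.0024, 5.5937) (51.5651, 0) (55.0899, 0) (80.3707, 31.8166) (76.3, 44) (57.6742, 44)]  |A|=779.5415
7. canonical 6-gon: [(49.0024, 5.5937) (51.5651, 0) (55.0899, 0) (80.3707, 31.8166) (76.3, 44) (57.6742, 44)]
8. shoelace: 779.5415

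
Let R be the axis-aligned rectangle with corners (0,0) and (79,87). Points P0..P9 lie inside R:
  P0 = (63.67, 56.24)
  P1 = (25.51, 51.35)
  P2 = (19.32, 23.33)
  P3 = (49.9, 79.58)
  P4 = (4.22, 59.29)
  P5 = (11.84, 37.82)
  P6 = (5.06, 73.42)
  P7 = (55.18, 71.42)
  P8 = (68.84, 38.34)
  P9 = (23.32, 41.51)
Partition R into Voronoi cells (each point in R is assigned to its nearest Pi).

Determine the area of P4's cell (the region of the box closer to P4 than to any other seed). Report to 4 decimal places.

1. box [0,79]×[0,87]: [(0, 0) (79, 0) (79, 87) (0, 87)]
2. ⊥bis P4·P0 via (33.945,57.765): [(0, 0) (30.9814, 0) (35.4449, 87) (0, 87)]  |A|=2889.5444
3. ⊥bis P4·P1 via (14.865,55.32): [(0, 15.4616) (26.6799, 87) (0, 87)]  |A|=954.3189
4. ⊥bis P4·P2 via (11.77,41.31): [(0, 36.3676) (9.2445, 40.2495) (26.6799, 87) (0, 87)]  |A|=857.6854
5. ⊥bis P4·P3 via (27.06,69.435): [(0, 36.3676) (9.2445, 40.2495) (23.2925, 77.9171) (19.258, 87) (0, 87)]  |A|=823.9792
6. ⊥bis P4·P5 via (8.03,48.555): [(0, 45.705) (12.9999, 50.3189) (23.2925, 77.9171) (19.258, 87) (0, 87)]  |A|=724.0325
7. ⊥bis P4·P6 via (4.64,66.355): [(0, 66.6308) (0, 45.705) (12.9999, 50.3189) (18.6694, 65.521)]  |A|=281.0695
8. ⊥bis P4·P7 via (29.7,65.355): [(0, 66.6308) (0, 45.705) (12.9999, 50.3189) (18.6694, 65.521)]  |A|=281.0695
9. ⊥bis P4·P8 via (36.53,48.815): [(0, 66.6308) (0, 45.705) (12.9999, 50.3189) (18.6694, 65.521)]  |A|=281.0695
10. ⊥bis P4·P9 via (13.77,50.4): [(0, 66.6308) (0, 45.705) (12.9999, 50.3189) (18.6694, 65.521)]  |A|=281.0695
11. canonical 4-gon: [(0, 66.6308) (0, 45.705) (12.9999, 50.3189) (18.6694, 65.521)]
12. shoelace: 281.0695

Area of P4's cell: 281.0695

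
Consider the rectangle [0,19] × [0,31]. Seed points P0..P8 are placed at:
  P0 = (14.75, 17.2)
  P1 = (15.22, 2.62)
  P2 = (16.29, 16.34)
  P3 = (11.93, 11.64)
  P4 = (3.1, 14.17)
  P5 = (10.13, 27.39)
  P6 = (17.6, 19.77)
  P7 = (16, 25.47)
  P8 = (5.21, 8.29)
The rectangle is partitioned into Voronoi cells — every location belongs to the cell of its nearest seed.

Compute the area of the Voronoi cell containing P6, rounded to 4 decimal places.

Area of P6's cell: 19.8421

1. box [0,19]×[0,31]: [(0, 0) (19, 0) (19, 31) (0, 31)]
2. ⊥bis P6·P0 via (16.175,18.485): [(19, 15.3522) (19, 31) (4.8895, 31)]  |A|=110.3987
3. ⊥bis P6·P1 via (16.41,11.195): [(19, 15.3522) (19, 31) (4.8895, 31)]  |A|=110.3987
4. ⊥bis P6·P2 via (16.945,18.055): [(16.362, 18.2777) (19, 17.2701) (19, 31) (4.8895, 31)]  |A|=107.8689
5. ⊥bis P6·P3 via (14.765,15.705): [(16.362, 18.2777) (19, 17.2701) (19, 31) (4.8895, 31)]  |A|=107.8689
6. ⊥bis P6·P4 via (10.35,16.97): [(4.963, 30.9186) (16.362, 18.2777) (19, 17.2701) (19, 31) (4.9315, 31)]  |A|=107.8672
7. ⊥bis P6·P5 via (13.865,23.58): [(12.6525, 22.3913) (16.362, 18.2777) (19, 17.2701) (19, 28.6139)]  |A|=39.5598
8. ⊥bis P6·P7 via (16.8,22.62): [(13.3257, 21.6448) (16.362, 18.2777) (19, 17.2701) (19, 23.2375)]  |A|=19.8421
9. ⊥bis P6·P8 via (11.405,14.03): [(13.3257, 21.6448) (16.362, 18.2777) (19, 17.2701) (19, 23.2375)]  |A|=19.8421
10. canonical 4-gon: [(13.3257, 21.6448) (16.362, 18.2777) (19, 17.2701) (19, 23.2375)]
11. shoelace: 19.8421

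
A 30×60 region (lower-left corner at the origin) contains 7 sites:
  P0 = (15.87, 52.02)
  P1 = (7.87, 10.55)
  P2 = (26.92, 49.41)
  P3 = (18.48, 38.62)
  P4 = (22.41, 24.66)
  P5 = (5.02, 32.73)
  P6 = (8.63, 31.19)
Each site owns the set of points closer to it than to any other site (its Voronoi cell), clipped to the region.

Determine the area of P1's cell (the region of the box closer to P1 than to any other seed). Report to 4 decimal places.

1. box [0,30]×[0,60]: [(0, 0) (30, 0) (30, 60) (0, 60)]
2. ⊥bis P1·P0 via (11.87,31.285): [(0, 33.5748) (0, 0) (30, 0) (30, 27.7875)]  |A|=920.4357
3. ⊥bis P1·P2 via (17.395,29.98): [(16.5906, 30.3744) (0, 33.5748) (0, 0) (30, 0) (30, 23.8008)]  |A|=893.7055
4. ⊥bis P1·P3 via (13.175,24.585): [(0, 29.5649) (0, 0) (30, 0) (30, 18.2254)]  |A|=716.8554
5. ⊥bis P1·P4 via (15.14,17.605): [(5.5808, 27.4555) (0, 29.5649) (0, 0) (30, 0) (30, 2.2921)]  |A|=522.3168
6. ⊥bis P1·P5 via (6.445,21.64): [(10.6944, 22.186) (0, 20.8119) (0, 0) (30, 0) (30, 2.2921)]  |A|=466.2016
7. ⊥bis P1·P6 via (8.25,20.87): [(12.1095, 20.7279) (2.1893, 21.0932) (0, 20.8119) (0, 0) (30, 0) (30, 2.2921)]  |A|=459.2276
8. canonical 6-gon: [(12.1095, 20.7279) (2.1893, 21.0932) (0, 20.8119) (0, 0) (30, 0) (30, 2.2921)]
9. shoelace: 459.2276

Area of P1's cell: 459.2276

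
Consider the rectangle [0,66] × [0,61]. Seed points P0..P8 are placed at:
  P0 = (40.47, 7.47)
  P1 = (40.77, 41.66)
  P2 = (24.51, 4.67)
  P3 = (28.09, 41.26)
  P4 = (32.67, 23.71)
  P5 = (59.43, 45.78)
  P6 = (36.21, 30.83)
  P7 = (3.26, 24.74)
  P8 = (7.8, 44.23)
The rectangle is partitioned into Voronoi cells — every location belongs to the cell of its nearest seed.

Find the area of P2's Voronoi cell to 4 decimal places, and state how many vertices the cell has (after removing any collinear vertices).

Area of P2's cell: 397.2261 (5 vertices)

1. box [0,66]×[0,61]: [(0, 0) (66, 0) (66, 61) (0, 61)]
2. ⊥bis P2·P0 via (32.49,6.07): [(0, 0) (33.5549, 0) (22.8532, 61) (0, 61)]  |A|=1720.4461
3. ⊥bis P2·P1 via (32.64,23.165): [(0, 37.5128) (0, 0) (33.5549, 0) (29.2277, 24.665)]  |A|=962.0227
4. ⊥bis P2·P3 via (26.3,22.965): [(0, 25.5382) (0, 0) (33.5549, 0) (29.5823, 22.6439)]  |A|=757.646
5. ⊥bis P2·P4 via (28.59,14.19): [(2.7353, 25.2706) (0, 25.5382) (0, 0) (33.5549, 0) (31.2667, 13.0428)]  |A|=630.9789
6. ⊥bis P2·P5 via (41.97,25.225): [(2.7353, 25.2706) (0, 25.5382) (0, 0) (33.5549, 0) (31.2667, 13.0428)]  |A|=630.9789
7. ⊥bis P2·P6 via (30.36,17.75): [(2.7353, 25.2706) (0, 25.5382) (0, 0) (33.5549, 0) (31.2667, 13.0428)]  |A|=630.9789
8. ⊥bis P2·P7 via (13.885,14.705): [(17.7759, 18.8246) (0, 0.0036) (0, 0) (33.5549, 0) (31.2667, 13.0428)]  |A|=397.2261
9. ⊥bis P2·P8 via (16.155,24.45): [(17.7759, 18.8246) (0, 0.0036) (0, 0) (33.5549, 0) (31.2667, 13.0428)]  |A|=397.2261
10. canonical 5-gon: [(17.7759, 18.8246) (0, 0.0036) (0, 0) (33.5549, 0) (31.2667, 13.0428)]
11. shoelace: 397.2261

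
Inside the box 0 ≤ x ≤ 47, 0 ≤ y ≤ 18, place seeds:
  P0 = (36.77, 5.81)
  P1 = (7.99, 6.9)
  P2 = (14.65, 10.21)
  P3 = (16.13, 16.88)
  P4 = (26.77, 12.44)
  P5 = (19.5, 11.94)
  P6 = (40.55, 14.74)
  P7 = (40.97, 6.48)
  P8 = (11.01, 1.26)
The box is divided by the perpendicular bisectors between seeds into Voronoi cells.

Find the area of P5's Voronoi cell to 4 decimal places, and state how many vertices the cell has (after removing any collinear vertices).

Area of P5's cell: 76.4942 (5 vertices)

1. box [0,47]×[0,18]: [(0, 0) (47, 0) (47, 18) (0, 18)]
2. ⊥bis P5·P0 via (28.135,8.875): [(0, 0) (24.9848, 0) (31.3739, 18) (0, 18)]  |A|=507.2286
3. ⊥bis P5·P1 via (13.745,9.42): [(17.8698, 0) (24.9848, 0) (31.3739, 18) (9.988, 18)]  |A|=256.5083
4. ⊥bis P5·P2 via (17.075,11.075): [(21.0255, 0) (24.9848, 0) (31.3739, 18) (14.6048, 18)]  |A|=186.5559
5. ⊥bis P5·P3 via (17.815,14.41): [(16.263, 13.3513) (21.0255, 0) (24.9848, 0) (31.3739, 18) (23.0775, 18)]  |A|=166.8624
6. ⊥bis P5·P4 via (23.135,12.19): [(22.7507, 17.7771) (16.263, 13.3513) (21.0255, 0) (23.9734, 0)]  |A|=80.051
7. ⊥bis P5·P6 via (30.025,13.34): [(22.7507, 17.7771) (16.263, 13.3513) (21.0255, 0) (23.9734, 0)]  |A|=80.051
8. ⊥bis P5·P7 via (30.235,9.21): [(22.7507, 17.7771) (16.263, 13.3513) (21.0255, 0) (23.9734, 0)]  |A|=80.051
9. ⊥bis P5·P8 via (15.255,6.6): [(22.7507, 17.7771) (16.263, 13.3513) (20.0233, 2.8094) (23.5575, 0) (23.9734, 0)]  |A|=76.4942
10. canonical 5-gon: [(22.7507, 17.7771) (16.263, 13.3513) (20.0233, 2.8094) (23.5575, 0) (23.9734, 0)]
11. shoelace: 76.4942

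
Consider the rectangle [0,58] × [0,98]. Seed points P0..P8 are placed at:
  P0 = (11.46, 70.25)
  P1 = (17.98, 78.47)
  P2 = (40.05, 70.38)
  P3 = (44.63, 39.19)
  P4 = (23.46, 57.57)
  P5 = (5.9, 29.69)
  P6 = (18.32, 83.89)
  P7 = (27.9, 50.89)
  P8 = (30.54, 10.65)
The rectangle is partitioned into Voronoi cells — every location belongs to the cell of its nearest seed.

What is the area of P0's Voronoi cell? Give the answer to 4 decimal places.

1. box [0,58]×[0,98]: [(0, 0) (58, 0) (58, 98) (0, 98)]
2. ⊥bis P0·P1 via (14.72,74.36): [(0, 86.0357) (0, 0) (58, 0) (58, 40.0309)]  |A|=3655.9305
3. ⊥bis P0·P2 via (25.755,70.315): [(25.7765, 65.5901) (0, 86.0357) (0, 0) (26.0747, 0)]  |A|=1963.9716
4. ⊥bis P0·P3 via (28.045,54.72): [(25.8366, 52.3616) (25.7765, 65.5901) (0, 86.0357) (0, 24.7698)]  |A|=961.3298
5. ⊥bis P0·P4 via (17.46,63.91): [(22.2179, 68.4128) (0, 86.0357) (0, 47.3863)]  |A|=429.3542
6. ⊥bis P0·P5 via (8.68,49.97): [(3.4829, 50.6824) (22.2179, 68.4128) (0, 86.0357) (0, 51.1599)]  |A|=422.7828
7. ⊥bis P0·P6 via (14.89,77.07): [(3.4829, 50.6824) (22.2179, 68.4128) (5.0888, 81.9993) (0, 84.5587) (0, 51.1599)]  |A|=419.0246
8. ⊥bis P0·P7 via (19.68,60.57): [(3.4829, 50.6824) (22.2179, 68.4128) (5.0888, 81.9993) (0, 84.5587) (0, 51.1599)]  |A|=419.0246
9. ⊥bis P0·P8 via (21,40.45): [(3.4829, 50.6824) (22.2179, 68.4128) (5.0888, 81.9993) (0, 84.5587) (0, 51.1599)]  |A|=419.0246
10. canonical 5-gon: [(3.4829, 50.6824) (22.2179, 68.4128) (5.0888, 81.9993) (0, 84.5587) (0, 51.1599)]
11. shoelace: 419.0246

Area of P0's cell: 419.0246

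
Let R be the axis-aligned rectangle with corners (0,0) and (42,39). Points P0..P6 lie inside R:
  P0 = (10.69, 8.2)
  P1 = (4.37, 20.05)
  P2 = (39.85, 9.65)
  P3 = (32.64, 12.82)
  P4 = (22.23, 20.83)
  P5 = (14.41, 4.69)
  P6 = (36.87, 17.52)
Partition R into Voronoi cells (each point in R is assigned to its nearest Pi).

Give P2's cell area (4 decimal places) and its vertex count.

Area of P2's cell: 106.9589 (4 vertices)

1. box [0,42]×[0,39]: [(0, 0) (42, 0) (42, 39) (0, 39)]
2. ⊥bis P2·P0 via (25.27,8.925): [(25.7138, 0) (42, 0) (42, 39) (23.7745, 39)]  |A|=672.9781
3. ⊥bis P2·P1 via (22.11,14.85): [(24.5598, 23.2076) (25.7138, 0) (42, 0) (42, 39) (29.1889, 39)]  |A|=630.2247
4. ⊥bis P2·P3 via (36.245,11.235): [(31.3053, 0) (42, 0) (42, 24.3244)]  |A|=130.0709
5. ⊥bis P2·P4 via (31.04,15.24): [(31.3053, 0) (42, 0) (42, 24.3244)]  |A|=130.0709
6. ⊥bis P2·P5 via (27.13,7.17): [(31.3053, 0) (42, 0) (42, 24.3244)]  |A|=130.0709
7. ⊥bis P2·P6 via (38.36,13.585): [(37.0621, 13.0936) (31.3053, 0) (42, 0) (42, 14.9633)]  |A|=106.9589
8. canonical 4-gon: [(37.0621, 13.0936) (31.3053, 0) (42, 0) (42, 14.9633)]
9. shoelace: 106.9589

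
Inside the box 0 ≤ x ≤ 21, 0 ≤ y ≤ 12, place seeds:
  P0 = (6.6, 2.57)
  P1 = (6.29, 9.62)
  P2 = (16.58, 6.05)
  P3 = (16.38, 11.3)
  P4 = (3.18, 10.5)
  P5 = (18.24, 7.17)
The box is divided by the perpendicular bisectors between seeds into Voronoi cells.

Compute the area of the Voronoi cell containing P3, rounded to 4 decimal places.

1. box [0,21]×[0,12]: [(0, 0) (21, 0) (21, 12) (0, 12)]
2. ⊥bis P3·P0 via (11.49,6.935): [(17.6804, 0) (21, 0) (21, 12) (6.9688, 12)]  |A|=104.1046
3. ⊥bis P3·P1 via (11.335,10.46): [(12.021, 6.3402) (17.6804, 0) (21, 0) (21, 12) (11.0786, 12)]  |A|=92.4742
4. ⊥bis P3·P2 via (16.48,8.675): [(11.6628, 8.4915) (21, 8.8472) (21, 12) (11.0786, 12)]  |A|=32.124
5. ⊥bis P3·P4 via (9.78,10.9): [(11.6628, 8.4915) (21, 8.8472) (21, 12) (11.0786, 12)]  |A|=32.124
6. ⊥bis P3·P5 via (17.31,9.235): [(11.6628, 8.4915) (16.0284, 8.6578) (21, 10.8968) (21, 12) (11.0786, 12)]  |A|=27.0289
7. canonical 5-gon: [(11.6628, 8.4915) (16.0284, 8.6578) (21, 10.8968) (21, 12) (11.0786, 12)]
8. shoelace: 27.0289

Area of P3's cell: 27.0289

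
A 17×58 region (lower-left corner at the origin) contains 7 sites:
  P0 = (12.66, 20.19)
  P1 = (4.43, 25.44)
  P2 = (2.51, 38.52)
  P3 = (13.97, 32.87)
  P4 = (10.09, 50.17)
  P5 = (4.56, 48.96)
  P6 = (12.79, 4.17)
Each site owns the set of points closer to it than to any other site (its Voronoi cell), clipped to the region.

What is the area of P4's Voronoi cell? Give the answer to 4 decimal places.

Area of P4's cell: 156.6189

1. box [0,17]×[0,58]: [(0, 0) (17, 0) (17, 58) (0, 58)]
2. ⊥bis P4·P0 via (11.375,35.18): [(0, 34.2049) (17, 35.6622) (17, 58) (0, 58)]  |A|=392.1298
3. ⊥bis P4·P1 via (7.26,37.805): [(0, 39.4666) (16.7253, 35.6387) (17, 35.6622) (17, 58) (0, 58)]  |A|=348.1278
4. ⊥bis P4·P2 via (6.3,44.345): [(0, 48.4441) (17, 37.3831) (17, 58) (0, 58)]  |A|=256.4691
5. ⊥bis P4·P3 via (12.03,41.52): [(0, 48.4441) (10.9977, 41.2885) (17, 42.6347) (17, 58) (0, 58)]  |A|=240.7084
6. ⊥bis P4·P5 via (7.325,49.565): [(8.8269, 42.7009) (10.9977, 41.2885) (17, 42.6347) (17, 58) (5.4794, 58)]  |A|=156.6189
7. ⊥bis P4·P6 via (11.44,27.17): [(8.8269, 42.7009) (10.9977, 41.2885) (17, 42.6347) (17, 58) (5.4794, 58)]  |A|=156.6189
8. canonical 5-gon: [(8.8269, 42.7009) (10.9977, 41.2885) (17, 42.6347) (17, 58) (5.4794, 58)]
9. shoelace: 156.6189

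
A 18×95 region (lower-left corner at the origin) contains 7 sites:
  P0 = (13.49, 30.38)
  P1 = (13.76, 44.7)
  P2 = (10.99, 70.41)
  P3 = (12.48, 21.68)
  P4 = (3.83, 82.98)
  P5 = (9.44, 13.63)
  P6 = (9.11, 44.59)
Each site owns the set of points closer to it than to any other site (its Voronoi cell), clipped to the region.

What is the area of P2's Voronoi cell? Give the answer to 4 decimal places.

1. box [0,18]×[0,95]: [(0, 0) (18, 0) (18, 95) (0, 95)]
2. ⊥bis P2·P0 via (12.24,50.395): [(0, 49.6306) (18, 50.7547) (18, 95) (0, 95)]  |A|=806.5323
3. ⊥bis P2·P1 via (12.375,57.555): [(0, 56.2217) (18, 58.161) (18, 95) (0, 95)]  |A|=680.5552
4. ⊥bis P2·P3 via (11.735,46.045): [(0, 56.2217) (18, 58.161) (18, 95) (0, 95)]  |A|=680.5552
5. ⊥bis P2·P4 via (7.41,76.695): [(0, 72.4742) (0, 56.2217) (18, 58.161) (18, 82.7272)]  |A|=367.3675
6. ⊥bis P2·P5 via (10.215,42.02): [(0, 72.4742) (0, 56.2217) (18, 58.161) (18, 82.7272)]  |A|=367.3675
7. ⊥bis P2·P6 via (10.05,57.5): [(0, 72.4742) (0, 58.2318) (11.1328, 57.4212) (18, 58.161) (18, 82.7272)]  |A|=356.1788
8. canonical 5-gon: [(0, 72.4742) (0, 58.2318) (11.1328, 57.4212) (18, 58.161) (18, 82.7272)]
9. shoelace: 356.1788

Area of P2's cell: 356.1788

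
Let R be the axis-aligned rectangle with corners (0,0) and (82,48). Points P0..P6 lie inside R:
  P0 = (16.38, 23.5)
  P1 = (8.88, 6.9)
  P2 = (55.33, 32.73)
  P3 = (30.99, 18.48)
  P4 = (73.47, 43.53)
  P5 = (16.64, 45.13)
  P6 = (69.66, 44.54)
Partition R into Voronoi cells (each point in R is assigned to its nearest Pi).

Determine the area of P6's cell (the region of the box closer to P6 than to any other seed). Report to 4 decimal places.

Area of P6's cell: 146.0827

1. box [0,82]×[0,48]: [(0, 0) (82, 0) (82, 48) (0, 48)]
2. ⊥bis P6·P0 via (43.02,34.02): [(56.4543, 0) (82, 0) (82, 48) (37.4994, 48)]  |A|=1681.1114
3. ⊥bis P6·P1 via (39.27,25.72): [(56.4543, 0) (82, 0) (82, 48) (37.4994, 48)]  |A|=1681.1114
4. ⊥bis P6·P2 via (62.495,38.635): [(82, 14.9681) (82, 48) (54.7769, 48)]  |A|=449.6163
5. ⊥bis P6·P3 via (50.325,31.51): [(82, 14.9681) (82, 48) (54.7769, 48)]  |A|=449.6163
6. ⊥bis P6·P4 via (71.565,44.035): [(68.2745, 31.6223) (72.6161, 48) (54.7769, 48)]  |A|=146.0827
7. ⊥bis P6·P5 via (43.15,44.835): [(68.2745, 31.6223) (72.6161, 48) (54.7769, 48)]  |A|=146.0827
8. canonical 3-gon: [(68.2745, 31.6223) (72.6161, 48) (54.7769, 48)]
9. shoelace: 146.0827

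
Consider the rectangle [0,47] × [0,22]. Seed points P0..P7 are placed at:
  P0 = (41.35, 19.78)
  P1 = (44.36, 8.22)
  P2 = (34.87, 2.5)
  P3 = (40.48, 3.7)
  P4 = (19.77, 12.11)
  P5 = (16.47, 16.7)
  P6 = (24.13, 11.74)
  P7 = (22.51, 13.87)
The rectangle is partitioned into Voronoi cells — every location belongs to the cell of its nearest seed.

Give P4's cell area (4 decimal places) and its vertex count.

1. box [0,47]×[0,22]: [(0, 0) (47, 0) (47, 22) (0, 22)]
2. ⊥bis P4·P0 via (30.56,15.945): [(0, 0) (36.2272, 0) (28.4079, 22) (0, 22)]  |A|=710.9863
3. ⊥bis P4·P1 via (32.065,10.165): [(0, 0) (30.457, 0) (32.2342, 11.2345) (28.4079, 22) (0, 22)]  |A|=678.5733
4. ⊥bis P4·P2 via (27.32,7.305): [(0, 0) (22.6709, 0) (31.3694, 13.6677) (28.4079, 22) (0, 22)]  |A|=618.3446
5. ⊥bis P4·P3 via (30.125,7.905): [(0, 0) (22.6709, 0) (31.3694, 13.6677) (28.4079, 22) (0, 22)]  |A|=618.3446
6. ⊥bis P4·P5 via (18.12,14.405): [(0, 1.3775) (0, 0) (22.6709, 0) (31.3694, 13.6677) (28.4641, 21.8419)]  |A|=322.5997
7. ⊥bis P4·P6 via (21.95,11.925): [(22.423, 17.4987) (0, 1.3775) (0, 0) (20.938, 0)]  |A|=198.638
8. ⊥bis P4·P7 via (21.14,12.99): [(21.9353, 11.7519) (19.5642, 15.4433) (0, 1.3775) (0, 0) (20.938, 0)]  |A|=190.9246
9. canonical 5-gon: [(21.9353, 11.7519) (19.5642, 15.4433) (0, 1.3775) (0, 0) (20.938, 0)]
10. shoelace: 190.9246

Area of P4's cell: 190.9246 (5 vertices)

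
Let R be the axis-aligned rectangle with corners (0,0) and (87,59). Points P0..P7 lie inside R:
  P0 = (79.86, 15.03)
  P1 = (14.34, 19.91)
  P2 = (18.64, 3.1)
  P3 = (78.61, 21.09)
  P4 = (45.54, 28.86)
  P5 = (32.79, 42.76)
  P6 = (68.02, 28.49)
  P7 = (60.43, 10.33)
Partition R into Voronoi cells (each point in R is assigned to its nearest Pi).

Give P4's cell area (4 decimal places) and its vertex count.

1. box [0,87]×[0,59]: [(0, 0) (87, 0) (87, 59) (0, 59)]
2. ⊥bis P4·P0 via (62.7,21.945): [(0, 0) (53.8568, 0) (77.6321, 59) (0, 59)]  |A|=3878.9228
3. ⊥bis P4·P1 via (29.94,24.385): [(36.9351, 0) (53.8568, 0) (77.6321, 59) (20.0104, 59)]  |A|=2199.0325
4. ⊥bis P4·P2 via (32.09,15.98): [(32.4627, 15.5908) (47.3928, 0) (53.8568, 0) (77.6321, 59) (20.0104, 59)]  |A|=2117.5103
5. ⊥bis P4·P3 via (62.075,24.975): [(32.4627, 15.5908) (47.3928, 0) (53.8568, 0) (59.4935, 13.9879) (70.0694, 59) (20.0104, 59)]  |A|=1947.3028
6. ⊥bis P4·P5 via (39.165,35.81): [(29.267, 26.7309) (32.4627, 15.5908) (47.3928, 0) (53.8568, 0) (59.4935, 13.9879) (70.0694, 59) (64.4466, 59)]  |A|=1230.3445
7. ⊥bis P4·P6 via (56.78,28.675): [(57.1693, 52.3247) (29.267, 26.7309) (32.4627, 15.5908) (47.3928, 0) (53.8568, 0) (56.4124, 6.342)]  |A|=888.6001
8. ⊥bis P4·P7 via (52.985,19.595): [(56.6794, 22.5637) (57.1693, 52.3247) (29.267, 26.7309) (32.4627, 15.5908) (39.2203, 8.5342)]  |A|=663.9646
9. canonical 5-gon: [(56.6794, 22.5637) (57.1693, 52.3247) (29.267, 26.7309) (32.4627, 15.5908) (39.2203, 8.5342)]
10. shoelace: 663.9646

Area of P4's cell: 663.9646 (5 vertices)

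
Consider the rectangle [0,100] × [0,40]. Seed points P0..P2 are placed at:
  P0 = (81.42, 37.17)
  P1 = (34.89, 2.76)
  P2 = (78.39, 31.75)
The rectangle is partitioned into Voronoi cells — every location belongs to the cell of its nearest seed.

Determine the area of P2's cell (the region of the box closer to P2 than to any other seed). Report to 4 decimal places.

1. box [0,100]×[0,40]: [(0, 0) (100, 0) (100, 40) (0, 40)]
2. ⊥bis P2·P0 via (79.905,34.46): [(0, 0) (100, 0) (100, 23.2261) (69.9952, 40) (0, 40)]  |A|=3748.3506
3. ⊥bis P2·P1 via (56.64,17.255): [(68.1394, 0) (100, 0) (100, 23.2261) (69.9952, 40) (41.4819, 40)]  |A|=1555.9254
4. canonical 5-gon: [(68.1394, 0) (100, 0) (100, 23.2261) (69.9952, 40) (41.4819, 40)]
5. shoelace: 1555.9254

Area of P2's cell: 1555.9254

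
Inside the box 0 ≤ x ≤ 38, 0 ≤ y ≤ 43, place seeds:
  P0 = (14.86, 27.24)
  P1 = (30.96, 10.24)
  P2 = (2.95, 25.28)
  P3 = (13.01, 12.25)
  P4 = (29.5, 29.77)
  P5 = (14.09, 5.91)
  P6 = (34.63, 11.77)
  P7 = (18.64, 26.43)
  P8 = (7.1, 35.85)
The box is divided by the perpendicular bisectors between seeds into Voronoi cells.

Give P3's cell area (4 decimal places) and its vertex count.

Area of P3's cell: 203.5696 (6 vertices)

1. box [0,38]×[0,43]: [(0, 0) (38, 0) (38, 43) (0, 43)]
2. ⊥bis P3·P0 via (13.935,19.745): [(0, 21.4648) (0, 0) (38, 0) (38, 16.775)]  |A|=726.5562
3. ⊥bis P3·P1 via (21.985,11.245): [(22.8141, 18.6492) (0, 21.4648) (0, 0) (20.7258, 0)]  |A|=438.1097
4. ⊥bis P3·P2 via (7.98,18.765): [(22.8141, 18.6492) (9.8951, 20.2436) (0, 12.6039) (0, 0) (20.7258, 0)]  |A|=394.2701
5. ⊥bis P3·P4 via (21.255,21.01): [(22.8141, 18.6492) (9.8951, 20.2436) (0, 12.6039) (0, 0) (20.7258, 0)]  |A|=394.2701
6. ⊥bis P3·P5 via (13.55,9.08): [(21.9019, 10.5027) (22.8141, 18.6492) (9.8951, 20.2436) (0, 12.6039) (0, 6.7718)]  |A|=211.2739
7. ⊥bis P3·P6 via (23.82,12.01): [(21.9019, 10.5027) (22.8141, 18.6492) (9.8951, 20.2436) (0, 12.6039) (0, 6.7718)]  |A|=211.2739
8. ⊥bis P3·P7 via (15.825,19.34): [(21.9019, 10.5027) (22.5907, 16.6538) (15.1973, 19.5892) (9.8951, 20.2436) (0, 12.6039) (0, 6.7718)]  |A|=203.5696
9. ⊥bis P3·P8 via (10.055,24.05): [(21.9019, 10.5027) (22.5907, 16.6538) (15.1973, 19.5892) (9.8951, 20.2436) (0, 12.6039) (0, 6.7718)]  |A|=203.5696
10. canonical 6-gon: [(21.9019, 10.5027) (22.5907, 16.6538) (15.1973, 19.5892) (9.8951, 20.2436) (0, 12.6039) (0, 6.7718)]
11. shoelace: 203.5696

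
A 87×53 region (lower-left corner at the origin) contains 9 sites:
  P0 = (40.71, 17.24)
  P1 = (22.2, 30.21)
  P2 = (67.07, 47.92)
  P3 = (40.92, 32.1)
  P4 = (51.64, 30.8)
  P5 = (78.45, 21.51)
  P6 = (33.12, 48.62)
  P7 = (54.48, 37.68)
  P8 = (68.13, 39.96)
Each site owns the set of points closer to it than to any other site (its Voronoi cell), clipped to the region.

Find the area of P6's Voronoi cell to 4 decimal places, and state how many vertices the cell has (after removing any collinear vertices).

Area of P6's cell: 388.5316 (4 vertices)

1. box [0,87]×[0,53]: [(0, 0) (87, 0) (87, 53) (0, 53)]
2. ⊥bis P6·P0 via (36.915,32.93): [(0, 24.0012) (87, 45.0442) (87, 53) (0, 53)]  |A|=1607.5217
3. ⊥bis P6·P1 via (27.66,39.415): [(38.107, 33.2183) (87, 45.0442) (87, 53) (4.7571, 53)]  |A|=1007.9423
4. ⊥bis P6·P2 via (50.095,48.27): [(38.107, 33.2183) (49.8432, 36.057) (50.1925, 53) (4.7571, 53)]  |A|=548.3224
5. ⊥bis P6·P3 via (37.02,40.36): [(30.9214, 37.4805) (50.0588, 46.5164) (50.1925, 53) (4.7571, 53)]  |A|=414.004
6. ⊥bis P6·P4 via (42.38,39.71): [(30.9214, 37.4805) (47.9885, 45.5388) (50.0836, 47.7162) (50.1925, 53) (4.7571, 53)]  |A|=412.7741
7. ⊥bis P6·P5 via (55.785,35.065): [(30.9214, 37.4805) (47.9885, 45.5388) (50.0836, 47.7162) (50.1925, 53) (4.7571, 53)]  |A|=412.7741
8. ⊥bis P6·P7 via (43.8,43.15): [(30.9214, 37.4805) (44.0778, 43.6924) (48.8449, 53) (4.7571, 53)]  |A|=388.5316
9. ⊥bis P6·P8 via (50.625,44.29): [(30.9214, 37.4805) (44.0778, 43.6924) (48.8449, 53) (4.7571, 53)]  |A|=388.5316
10. canonical 4-gon: [(30.9214, 37.4805) (44.0778, 43.6924) (48.8449, 53) (4.7571, 53)]
11. shoelace: 388.5316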